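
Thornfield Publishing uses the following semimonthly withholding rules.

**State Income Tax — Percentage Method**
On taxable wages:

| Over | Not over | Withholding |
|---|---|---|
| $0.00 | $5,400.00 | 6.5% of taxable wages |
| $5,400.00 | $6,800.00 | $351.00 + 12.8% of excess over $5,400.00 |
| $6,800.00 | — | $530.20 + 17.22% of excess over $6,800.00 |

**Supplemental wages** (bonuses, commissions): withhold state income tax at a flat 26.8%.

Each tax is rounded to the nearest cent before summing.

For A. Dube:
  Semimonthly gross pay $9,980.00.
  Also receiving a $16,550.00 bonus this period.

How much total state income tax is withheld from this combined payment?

State Income Tax: taxable = $9,980.00
  $530.20 + 17.22% × ($9,980.00 − $6,800.00) = $530.20 + 17.22% × $3,180.00 = $1,077.80
Supplemental (26.8% flat on bonus): 26.8% × $16,550.00 = $4,435.40
Total state income tax: $1,077.80 + $4,435.40 = $5,513.20

$5,513.20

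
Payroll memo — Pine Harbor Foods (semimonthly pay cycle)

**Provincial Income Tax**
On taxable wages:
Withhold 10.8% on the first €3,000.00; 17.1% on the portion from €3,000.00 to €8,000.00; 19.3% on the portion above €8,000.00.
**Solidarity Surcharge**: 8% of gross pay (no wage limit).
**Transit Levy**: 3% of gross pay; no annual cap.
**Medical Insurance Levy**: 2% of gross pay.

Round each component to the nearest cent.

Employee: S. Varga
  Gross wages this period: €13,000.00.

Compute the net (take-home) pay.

€9,166.00

Provincial Income Tax: taxable = €13,000.00
  €1,179.00 + 19.3% × (€13,000.00 − €8,000.00) = €1,179.00 + 19.3% × €5,000.00 = €2,144.00
Solidarity Surcharge: 8% × €13,000.00 = €1,040.00
Transit Levy: 3% × €13,000.00 = €390.00
Medical Insurance Levy: 2% × €13,000.00 = €260.00
Total withheld: €2,144.00 + €1,040.00 + €390.00 + €260.00 = €3,834.00
Net pay: €13,000.00 − €3,834.00 = €9,166.00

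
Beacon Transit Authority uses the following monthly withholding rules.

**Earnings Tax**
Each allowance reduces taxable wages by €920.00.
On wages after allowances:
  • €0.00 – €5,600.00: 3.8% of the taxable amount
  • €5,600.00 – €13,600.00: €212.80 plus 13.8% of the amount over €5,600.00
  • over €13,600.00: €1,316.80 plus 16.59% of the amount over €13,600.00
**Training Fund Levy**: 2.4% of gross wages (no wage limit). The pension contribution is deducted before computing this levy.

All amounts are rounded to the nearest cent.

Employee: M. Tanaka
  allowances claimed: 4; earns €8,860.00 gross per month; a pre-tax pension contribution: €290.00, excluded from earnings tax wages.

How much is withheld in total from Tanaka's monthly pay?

€391.50

Earnings Tax: taxable = €8,860.00 − €290.00 − 4×€920.00 = €4,890.00
  3.8% × €4,890.00 = €185.82
Training Fund Levy: 2.4% × €8,570.00 = €205.68
Total: €185.82 + €205.68 = €391.50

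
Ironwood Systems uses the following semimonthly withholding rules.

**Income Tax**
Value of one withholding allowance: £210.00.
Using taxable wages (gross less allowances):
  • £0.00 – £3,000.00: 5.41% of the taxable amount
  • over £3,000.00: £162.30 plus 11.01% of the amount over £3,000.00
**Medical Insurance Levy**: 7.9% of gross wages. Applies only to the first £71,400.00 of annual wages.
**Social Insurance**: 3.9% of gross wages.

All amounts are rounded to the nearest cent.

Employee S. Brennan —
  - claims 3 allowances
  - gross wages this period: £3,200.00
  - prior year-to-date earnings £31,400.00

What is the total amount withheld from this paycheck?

Income Tax: taxable = £3,200.00 − 3×£210.00 = £2,570.00
  5.41% × £2,570.00 = £139.04
Medical Insurance Levy: 7.9% × £3,200.00 = £252.80
Social Insurance: 3.9% × £3,200.00 = £124.80
Total: £139.04 + £252.80 + £124.80 = £516.64

£516.64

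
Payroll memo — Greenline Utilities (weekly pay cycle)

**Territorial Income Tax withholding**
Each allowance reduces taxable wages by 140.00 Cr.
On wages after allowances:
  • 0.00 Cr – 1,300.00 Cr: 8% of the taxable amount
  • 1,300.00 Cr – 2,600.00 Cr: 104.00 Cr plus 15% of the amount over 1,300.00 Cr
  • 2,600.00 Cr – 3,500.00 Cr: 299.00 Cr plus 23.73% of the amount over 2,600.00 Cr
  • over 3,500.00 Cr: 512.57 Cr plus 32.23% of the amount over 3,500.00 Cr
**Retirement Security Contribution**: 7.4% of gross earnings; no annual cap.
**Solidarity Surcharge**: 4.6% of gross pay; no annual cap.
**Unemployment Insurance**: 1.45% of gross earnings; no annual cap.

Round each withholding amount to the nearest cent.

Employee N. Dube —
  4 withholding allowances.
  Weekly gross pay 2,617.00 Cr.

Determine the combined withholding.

Territorial Income Tax: taxable = 2,617.00 Cr − 4×140.00 Cr = 2,057.00 Cr
  104.00 Cr + 15% × (2,057.00 Cr − 1,300.00 Cr) = 104.00 Cr + 15% × 757.00 Cr = 217.55 Cr
Retirement Security Contribution: 7.4% × 2,617.00 Cr = 193.66 Cr
Solidarity Surcharge: 4.6% × 2,617.00 Cr = 120.38 Cr
Unemployment Insurance: 1.45% × 2,617.00 Cr = 37.95 Cr
Total: 217.55 Cr + 193.66 Cr + 120.38 Cr + 37.95 Cr = 569.54 Cr

569.54 Cr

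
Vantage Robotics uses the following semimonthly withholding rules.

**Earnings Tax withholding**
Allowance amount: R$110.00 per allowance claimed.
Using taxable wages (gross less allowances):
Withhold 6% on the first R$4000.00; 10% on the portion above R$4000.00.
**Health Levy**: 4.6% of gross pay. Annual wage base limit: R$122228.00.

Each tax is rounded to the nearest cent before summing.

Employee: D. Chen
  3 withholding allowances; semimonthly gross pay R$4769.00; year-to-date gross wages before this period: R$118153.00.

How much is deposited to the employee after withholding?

R$4297.65

Earnings Tax: taxable = R$4769.00 − 3×R$110.00 = R$4439.00
  R$240.00 + 10% × (R$4439.00 − R$4000.00) = R$240.00 + 10% × R$439.00 = R$283.90
Health Levy: cap R$122228.00 − YTD R$118153.00 = R$4075.00 subject; 4.6% × R$4075.00 = R$187.45
Total withheld: R$283.90 + R$187.45 = R$471.35
Net pay: R$4769.00 − R$471.35 = R$4297.65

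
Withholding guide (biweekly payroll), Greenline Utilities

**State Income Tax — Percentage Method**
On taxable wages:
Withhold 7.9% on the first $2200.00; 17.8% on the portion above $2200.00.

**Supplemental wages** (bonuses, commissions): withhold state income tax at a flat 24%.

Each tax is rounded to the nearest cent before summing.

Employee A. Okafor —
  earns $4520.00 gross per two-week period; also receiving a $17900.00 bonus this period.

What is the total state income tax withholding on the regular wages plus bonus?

$4882.76

State Income Tax: taxable = $4520.00
  $173.80 + 17.8% × ($4520.00 − $2200.00) = $173.80 + 17.8% × $2320.00 = $586.76
Supplemental (24% flat on bonus): 24% × $17900.00 = $4296.00
Total state income tax: $586.76 + $4296.00 = $4882.76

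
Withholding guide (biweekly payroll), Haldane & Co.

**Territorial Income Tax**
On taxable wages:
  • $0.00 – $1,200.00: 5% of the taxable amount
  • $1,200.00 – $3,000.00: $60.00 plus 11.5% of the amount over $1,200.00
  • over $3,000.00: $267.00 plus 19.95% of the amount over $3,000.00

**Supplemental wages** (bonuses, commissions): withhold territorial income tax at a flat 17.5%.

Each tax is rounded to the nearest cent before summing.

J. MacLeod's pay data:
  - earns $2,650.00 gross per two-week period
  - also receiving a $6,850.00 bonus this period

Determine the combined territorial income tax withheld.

Territorial Income Tax: taxable = $2,650.00
  $60.00 + 11.5% × ($2,650.00 − $1,200.00) = $60.00 + 11.5% × $1,450.00 = $226.75
Supplemental (17.5% flat on bonus): 17.5% × $6,850.00 = $1,198.75
Total territorial income tax: $226.75 + $1,198.75 = $1,425.50

$1,425.50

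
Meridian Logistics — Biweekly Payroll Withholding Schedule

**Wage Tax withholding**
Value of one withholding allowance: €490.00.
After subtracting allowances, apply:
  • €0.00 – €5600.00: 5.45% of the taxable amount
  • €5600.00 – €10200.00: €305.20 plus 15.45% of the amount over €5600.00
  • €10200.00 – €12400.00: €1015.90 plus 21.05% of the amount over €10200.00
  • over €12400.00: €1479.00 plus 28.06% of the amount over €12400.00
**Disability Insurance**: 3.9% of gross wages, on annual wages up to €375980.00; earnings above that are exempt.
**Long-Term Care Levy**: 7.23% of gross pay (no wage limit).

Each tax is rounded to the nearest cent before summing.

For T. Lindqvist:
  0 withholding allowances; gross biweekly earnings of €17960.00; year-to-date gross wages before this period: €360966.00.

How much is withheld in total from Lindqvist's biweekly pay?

€4923.20

Wage Tax: taxable = €17960.00
  €1479.00 + 28.06% × (€17960.00 − €12400.00) = €1479.00 + 28.06% × €5560.00 = €3039.14
Disability Insurance: cap €375980.00 − YTD €360966.00 = €15014.00 subject; 3.9% × €15014.00 = €585.55
Long-Term Care Levy: 7.23% × €17960.00 = €1298.51
Total: €3039.14 + €585.55 + €1298.51 = €4923.20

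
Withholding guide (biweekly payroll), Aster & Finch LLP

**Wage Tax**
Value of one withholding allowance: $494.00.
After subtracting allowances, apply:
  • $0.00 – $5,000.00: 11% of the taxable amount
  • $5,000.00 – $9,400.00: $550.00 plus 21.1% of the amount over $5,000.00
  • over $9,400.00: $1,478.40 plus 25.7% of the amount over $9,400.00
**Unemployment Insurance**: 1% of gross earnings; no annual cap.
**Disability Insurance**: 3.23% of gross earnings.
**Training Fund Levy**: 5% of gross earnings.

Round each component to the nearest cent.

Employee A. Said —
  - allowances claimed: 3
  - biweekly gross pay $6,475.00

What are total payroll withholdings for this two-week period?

Wage Tax: taxable = $6,475.00 − 3×$494.00 = $4,993.00
  11% × $4,993.00 = $549.23
Unemployment Insurance: 1% × $6,475.00 = $64.75
Disability Insurance: 3.23% × $6,475.00 = $209.14
Training Fund Levy: 5% × $6,475.00 = $323.75
Total: $549.23 + $64.75 + $209.14 + $323.75 = $1,146.87

$1,146.87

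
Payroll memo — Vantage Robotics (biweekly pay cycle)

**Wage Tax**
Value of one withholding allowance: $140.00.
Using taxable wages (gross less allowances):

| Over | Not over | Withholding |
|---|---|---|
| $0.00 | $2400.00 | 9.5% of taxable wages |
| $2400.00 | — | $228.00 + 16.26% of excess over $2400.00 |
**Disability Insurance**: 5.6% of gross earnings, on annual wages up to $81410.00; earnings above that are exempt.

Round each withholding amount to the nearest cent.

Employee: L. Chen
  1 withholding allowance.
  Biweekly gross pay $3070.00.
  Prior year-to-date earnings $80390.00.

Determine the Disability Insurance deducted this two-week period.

$57.12

Disability Insurance: cap $81410.00 − YTD $80390.00 = $1020.00 subject; 5.6% × $1020.00 = $57.12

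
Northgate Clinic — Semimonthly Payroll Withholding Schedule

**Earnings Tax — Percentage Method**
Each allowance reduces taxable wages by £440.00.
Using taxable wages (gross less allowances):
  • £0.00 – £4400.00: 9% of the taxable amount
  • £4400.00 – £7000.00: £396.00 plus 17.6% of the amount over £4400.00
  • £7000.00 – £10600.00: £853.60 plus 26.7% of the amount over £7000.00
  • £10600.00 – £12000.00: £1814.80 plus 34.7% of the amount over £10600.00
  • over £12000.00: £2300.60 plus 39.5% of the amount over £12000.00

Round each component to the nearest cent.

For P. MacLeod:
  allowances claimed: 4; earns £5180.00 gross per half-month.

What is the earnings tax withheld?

£307.80

Earnings Tax: taxable = £5180.00 − 4×£440.00 = £3420.00
  9% × £3420.00 = £307.80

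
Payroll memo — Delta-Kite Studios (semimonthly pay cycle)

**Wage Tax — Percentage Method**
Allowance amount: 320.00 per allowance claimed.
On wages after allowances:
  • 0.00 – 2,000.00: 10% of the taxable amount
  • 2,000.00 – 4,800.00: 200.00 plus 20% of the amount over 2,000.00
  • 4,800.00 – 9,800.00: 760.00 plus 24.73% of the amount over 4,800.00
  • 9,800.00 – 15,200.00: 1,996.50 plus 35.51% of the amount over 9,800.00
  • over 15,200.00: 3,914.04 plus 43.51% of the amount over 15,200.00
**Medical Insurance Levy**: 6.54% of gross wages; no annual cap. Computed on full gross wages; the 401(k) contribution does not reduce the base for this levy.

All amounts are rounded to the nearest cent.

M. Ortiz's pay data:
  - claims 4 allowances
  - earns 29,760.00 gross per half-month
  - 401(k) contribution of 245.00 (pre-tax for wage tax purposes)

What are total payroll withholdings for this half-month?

Wage Tax: taxable = 29,760.00 − 245.00 − 4×320.00 = 28,235.00
  3,914.04 + 43.51% × (28,235.00 − 15,200.00) = 3,914.04 + 43.51% × 13,035.00 = 9,585.57
Medical Insurance Levy: 6.54% × 29,760.00 = 1,946.30
Total: 9,585.57 + 1,946.30 = 11,531.87

11,531.87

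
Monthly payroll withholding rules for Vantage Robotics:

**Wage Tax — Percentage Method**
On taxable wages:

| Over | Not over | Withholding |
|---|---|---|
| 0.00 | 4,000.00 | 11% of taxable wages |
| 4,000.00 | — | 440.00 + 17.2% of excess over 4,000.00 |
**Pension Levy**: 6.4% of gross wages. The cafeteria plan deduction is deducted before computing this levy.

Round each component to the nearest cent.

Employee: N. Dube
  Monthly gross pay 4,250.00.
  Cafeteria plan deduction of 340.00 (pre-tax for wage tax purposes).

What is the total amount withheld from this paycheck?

Wage Tax: taxable = 4,250.00 − 340.00 = 3,910.00
  11% × 3,910.00 = 430.10
Pension Levy: 6.4% × 3,910.00 = 250.24
Total: 430.10 + 250.24 = 680.34

680.34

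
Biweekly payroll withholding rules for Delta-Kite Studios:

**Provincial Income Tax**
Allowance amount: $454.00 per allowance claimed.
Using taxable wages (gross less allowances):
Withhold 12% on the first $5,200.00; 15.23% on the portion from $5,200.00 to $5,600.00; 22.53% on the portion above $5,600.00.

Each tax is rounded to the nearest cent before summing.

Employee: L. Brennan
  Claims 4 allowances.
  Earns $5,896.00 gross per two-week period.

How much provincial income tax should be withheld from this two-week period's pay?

$489.60

Provincial Income Tax: taxable = $5,896.00 − 4×$454.00 = $4,080.00
  12% × $4,080.00 = $489.60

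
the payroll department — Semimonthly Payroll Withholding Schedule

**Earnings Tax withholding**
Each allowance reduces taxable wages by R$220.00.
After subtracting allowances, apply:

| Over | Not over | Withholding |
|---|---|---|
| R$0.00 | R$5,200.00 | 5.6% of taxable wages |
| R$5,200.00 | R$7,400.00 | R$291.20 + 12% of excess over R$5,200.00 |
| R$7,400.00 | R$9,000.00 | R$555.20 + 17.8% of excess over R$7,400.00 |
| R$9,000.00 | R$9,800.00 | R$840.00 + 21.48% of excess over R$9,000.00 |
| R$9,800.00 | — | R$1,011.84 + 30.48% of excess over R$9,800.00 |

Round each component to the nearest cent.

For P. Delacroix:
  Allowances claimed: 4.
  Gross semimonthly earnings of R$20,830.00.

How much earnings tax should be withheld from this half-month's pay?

R$4,105.56

Earnings Tax: taxable = R$20,830.00 − 4×R$220.00 = R$19,950.00
  R$1,011.84 + 30.48% × (R$19,950.00 − R$9,800.00) = R$1,011.84 + 30.48% × R$10,150.00 = R$4,105.56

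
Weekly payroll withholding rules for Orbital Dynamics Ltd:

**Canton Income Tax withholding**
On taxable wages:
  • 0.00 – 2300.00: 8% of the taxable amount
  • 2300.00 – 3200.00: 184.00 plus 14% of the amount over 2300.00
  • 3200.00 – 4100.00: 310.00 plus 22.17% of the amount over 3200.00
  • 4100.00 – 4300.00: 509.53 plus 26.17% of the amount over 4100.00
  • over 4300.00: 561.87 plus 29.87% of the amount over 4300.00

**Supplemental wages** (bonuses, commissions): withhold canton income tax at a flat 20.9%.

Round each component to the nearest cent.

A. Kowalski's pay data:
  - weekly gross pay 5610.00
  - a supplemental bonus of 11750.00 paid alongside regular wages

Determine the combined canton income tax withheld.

Canton Income Tax: taxable = 5610.00
  561.87 + 29.87% × (5610.00 − 4300.00) = 561.87 + 29.87% × 1310.00 = 953.17
Supplemental (20.9% flat on bonus): 20.9% × 11750.00 = 2455.75
Total canton income tax: 953.17 + 2455.75 = 3408.92

3408.92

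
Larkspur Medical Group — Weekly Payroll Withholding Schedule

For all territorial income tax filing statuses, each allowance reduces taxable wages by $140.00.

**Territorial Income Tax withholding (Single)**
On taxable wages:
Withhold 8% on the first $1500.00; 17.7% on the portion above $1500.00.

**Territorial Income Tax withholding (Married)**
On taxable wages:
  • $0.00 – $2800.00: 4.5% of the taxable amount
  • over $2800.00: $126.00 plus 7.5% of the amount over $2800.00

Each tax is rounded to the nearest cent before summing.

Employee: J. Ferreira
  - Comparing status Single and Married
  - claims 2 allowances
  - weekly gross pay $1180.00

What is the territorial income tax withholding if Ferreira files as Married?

Territorial Income Tax (Married): taxable = $1180.00 − 2×$140.00 = $900.00
  4.5% × $900.00 = $40.50

$40.50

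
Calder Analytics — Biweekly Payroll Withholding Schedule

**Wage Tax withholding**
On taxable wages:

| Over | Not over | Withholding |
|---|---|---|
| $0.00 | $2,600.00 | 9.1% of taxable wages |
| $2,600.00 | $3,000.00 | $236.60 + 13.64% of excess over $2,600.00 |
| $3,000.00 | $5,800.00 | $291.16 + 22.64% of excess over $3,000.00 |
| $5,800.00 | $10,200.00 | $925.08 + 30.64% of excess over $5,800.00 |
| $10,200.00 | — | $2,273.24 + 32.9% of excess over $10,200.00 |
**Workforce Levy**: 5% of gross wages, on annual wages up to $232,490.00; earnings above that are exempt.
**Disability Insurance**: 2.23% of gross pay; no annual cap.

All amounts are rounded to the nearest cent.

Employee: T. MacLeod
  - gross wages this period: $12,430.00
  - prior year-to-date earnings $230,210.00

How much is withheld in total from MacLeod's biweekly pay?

Wage Tax: taxable = $12,430.00
  $2,273.24 + 32.9% × ($12,430.00 − $10,200.00) = $2,273.24 + 32.9% × $2,230.00 = $3,006.91
Workforce Levy: cap $232,490.00 − YTD $230,210.00 = $2,280.00 subject; 5% × $2,280.00 = $114.00
Disability Insurance: 2.23% × $12,430.00 = $277.19
Total: $3,006.91 + $114.00 + $277.19 = $3,398.10

$3,398.10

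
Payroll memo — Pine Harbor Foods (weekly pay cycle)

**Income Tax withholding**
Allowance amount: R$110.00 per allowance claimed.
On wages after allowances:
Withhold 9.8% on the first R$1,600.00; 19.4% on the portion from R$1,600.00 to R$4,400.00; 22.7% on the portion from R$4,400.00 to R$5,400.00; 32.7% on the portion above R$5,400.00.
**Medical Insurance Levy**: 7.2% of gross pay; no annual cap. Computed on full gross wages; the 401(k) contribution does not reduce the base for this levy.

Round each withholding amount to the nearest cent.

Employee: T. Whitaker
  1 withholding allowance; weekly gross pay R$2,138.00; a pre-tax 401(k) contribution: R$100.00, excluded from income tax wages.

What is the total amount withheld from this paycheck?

R$374.37

Income Tax: taxable = R$2,138.00 − R$100.00 − 1×R$110.00 = R$1,928.00
  R$156.80 + 19.4% × (R$1,928.00 − R$1,600.00) = R$156.80 + 19.4% × R$328.00 = R$220.43
Medical Insurance Levy: 7.2% × R$2,138.00 = R$153.94
Total: R$220.43 + R$153.94 = R$374.37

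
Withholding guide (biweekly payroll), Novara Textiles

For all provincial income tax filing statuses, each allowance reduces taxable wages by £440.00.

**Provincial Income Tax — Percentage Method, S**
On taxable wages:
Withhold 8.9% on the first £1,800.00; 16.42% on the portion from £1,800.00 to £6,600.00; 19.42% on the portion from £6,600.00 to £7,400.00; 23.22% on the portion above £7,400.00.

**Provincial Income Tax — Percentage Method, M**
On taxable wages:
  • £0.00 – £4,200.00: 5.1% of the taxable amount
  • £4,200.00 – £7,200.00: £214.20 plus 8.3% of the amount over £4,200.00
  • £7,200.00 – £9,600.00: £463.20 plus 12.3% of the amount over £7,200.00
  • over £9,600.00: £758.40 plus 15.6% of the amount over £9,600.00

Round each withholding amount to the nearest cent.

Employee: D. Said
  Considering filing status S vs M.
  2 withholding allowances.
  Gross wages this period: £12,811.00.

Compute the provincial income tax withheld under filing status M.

£1,122.04

Provincial Income Tax (M): taxable = £12,811.00 − 2×£440.00 = £11,931.00
  £758.40 + 15.6% × (£11,931.00 − £9,600.00) = £758.40 + 15.6% × £2,331.00 = £1,122.04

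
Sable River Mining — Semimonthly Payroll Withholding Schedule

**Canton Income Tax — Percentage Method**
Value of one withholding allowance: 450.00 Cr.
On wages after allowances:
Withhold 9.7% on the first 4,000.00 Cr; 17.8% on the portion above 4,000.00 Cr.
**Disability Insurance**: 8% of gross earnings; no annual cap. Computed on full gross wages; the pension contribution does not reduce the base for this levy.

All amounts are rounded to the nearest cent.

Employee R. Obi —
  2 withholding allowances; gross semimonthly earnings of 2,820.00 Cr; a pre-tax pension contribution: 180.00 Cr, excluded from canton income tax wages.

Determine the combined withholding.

Canton Income Tax: taxable = 2,820.00 Cr − 180.00 Cr − 2×450.00 Cr = 1,740.00 Cr
  9.7% × 1,740.00 Cr = 168.78 Cr
Disability Insurance: 8% × 2,820.00 Cr = 225.60 Cr
Total: 168.78 Cr + 225.60 Cr = 394.38 Cr

394.38 Cr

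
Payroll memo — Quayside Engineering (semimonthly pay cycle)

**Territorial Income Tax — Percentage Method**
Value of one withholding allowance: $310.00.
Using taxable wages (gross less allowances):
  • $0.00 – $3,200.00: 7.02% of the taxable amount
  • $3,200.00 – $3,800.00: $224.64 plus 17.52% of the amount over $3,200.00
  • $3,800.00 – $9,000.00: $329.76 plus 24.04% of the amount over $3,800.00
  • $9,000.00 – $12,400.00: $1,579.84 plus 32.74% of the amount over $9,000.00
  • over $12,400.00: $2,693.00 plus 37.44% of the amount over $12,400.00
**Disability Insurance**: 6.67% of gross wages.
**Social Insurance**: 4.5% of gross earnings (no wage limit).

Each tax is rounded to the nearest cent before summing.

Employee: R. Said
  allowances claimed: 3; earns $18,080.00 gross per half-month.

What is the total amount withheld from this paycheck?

$6,490.94

Territorial Income Tax: taxable = $18,080.00 − 3×$310.00 = $17,150.00
  $2,693.00 + 37.44% × ($17,150.00 − $12,400.00) = $2,693.00 + 37.44% × $4,750.00 = $4,471.40
Disability Insurance: 6.67% × $18,080.00 = $1,205.94
Social Insurance: 4.5% × $18,080.00 = $813.60
Total: $4,471.40 + $1,205.94 + $813.60 = $6,490.94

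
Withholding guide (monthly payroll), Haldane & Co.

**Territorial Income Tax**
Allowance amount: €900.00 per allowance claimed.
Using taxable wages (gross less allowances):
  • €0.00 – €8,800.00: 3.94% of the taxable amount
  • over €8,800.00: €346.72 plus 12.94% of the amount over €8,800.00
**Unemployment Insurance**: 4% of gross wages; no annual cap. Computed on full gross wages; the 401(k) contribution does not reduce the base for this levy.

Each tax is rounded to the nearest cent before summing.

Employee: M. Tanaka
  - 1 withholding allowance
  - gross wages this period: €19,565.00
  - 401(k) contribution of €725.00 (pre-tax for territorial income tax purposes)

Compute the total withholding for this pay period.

€2,312.04

Territorial Income Tax: taxable = €19,565.00 − €725.00 − 1×€900.00 = €17,940.00
  €346.72 + 12.94% × (€17,940.00 − €8,800.00) = €346.72 + 12.94% × €9,140.00 = €1,529.44
Unemployment Insurance: 4% × €19,565.00 = €782.60
Total: €1,529.44 + €782.60 = €2,312.04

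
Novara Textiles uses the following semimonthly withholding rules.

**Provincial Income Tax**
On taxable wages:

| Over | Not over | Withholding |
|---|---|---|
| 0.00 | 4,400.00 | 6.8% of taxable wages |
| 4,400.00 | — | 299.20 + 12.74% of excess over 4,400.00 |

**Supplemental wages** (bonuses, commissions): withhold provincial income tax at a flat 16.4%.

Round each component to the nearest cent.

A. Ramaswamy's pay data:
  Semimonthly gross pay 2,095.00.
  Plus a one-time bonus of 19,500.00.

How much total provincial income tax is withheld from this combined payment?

Provincial Income Tax: taxable = 2,095.00
  6.8% × 2,095.00 = 142.46
Supplemental (16.4% flat on bonus): 16.4% × 19,500.00 = 3,198.00
Total provincial income tax: 142.46 + 3,198.00 = 3,340.46

3,340.46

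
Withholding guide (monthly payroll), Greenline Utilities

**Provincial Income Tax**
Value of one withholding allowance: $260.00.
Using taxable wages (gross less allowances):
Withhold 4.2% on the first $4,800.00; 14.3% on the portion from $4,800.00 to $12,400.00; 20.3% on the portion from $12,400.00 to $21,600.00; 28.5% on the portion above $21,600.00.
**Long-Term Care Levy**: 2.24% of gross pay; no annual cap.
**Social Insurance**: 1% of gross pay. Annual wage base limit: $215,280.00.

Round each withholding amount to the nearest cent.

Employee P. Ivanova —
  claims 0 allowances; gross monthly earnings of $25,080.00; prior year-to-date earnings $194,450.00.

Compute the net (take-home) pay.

Provincial Income Tax: taxable = $25,080.00
  $3,156.00 + 28.5% × ($25,080.00 − $21,600.00) = $3,156.00 + 28.5% × $3,480.00 = $4,147.80
Long-Term Care Levy: 2.24% × $25,080.00 = $561.79
Social Insurance: cap $215,280.00 − YTD $194,450.00 = $20,830.00 subject; 1% × $20,830.00 = $208.30
Total withheld: $4,147.80 + $561.79 + $208.30 = $4,917.89
Net pay: $25,080.00 − $4,917.89 = $20,162.11

$20,162.11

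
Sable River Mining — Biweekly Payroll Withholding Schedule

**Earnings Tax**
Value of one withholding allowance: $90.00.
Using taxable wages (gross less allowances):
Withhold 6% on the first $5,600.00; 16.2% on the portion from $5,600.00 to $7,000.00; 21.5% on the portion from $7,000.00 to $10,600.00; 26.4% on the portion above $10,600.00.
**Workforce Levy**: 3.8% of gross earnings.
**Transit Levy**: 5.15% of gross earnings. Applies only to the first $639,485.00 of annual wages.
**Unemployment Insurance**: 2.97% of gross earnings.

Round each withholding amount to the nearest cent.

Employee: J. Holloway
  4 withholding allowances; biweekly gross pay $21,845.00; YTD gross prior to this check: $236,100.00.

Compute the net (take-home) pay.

$15,030.63

Earnings Tax: taxable = $21,845.00 − 4×$90.00 = $21,485.00
  $1,336.80 + 26.4% × ($21,485.00 − $10,600.00) = $1,336.80 + 26.4% × $10,885.00 = $4,210.44
Workforce Levy: 3.8% × $21,845.00 = $830.11
Transit Levy: 5.15% × $21,845.00 = $1,125.02
Unemployment Insurance: 2.97% × $21,845.00 = $648.80
Total withheld: $4,210.44 + $830.11 + $1,125.02 + $648.80 = $6,814.37
Net pay: $21,845.00 − $6,814.37 = $15,030.63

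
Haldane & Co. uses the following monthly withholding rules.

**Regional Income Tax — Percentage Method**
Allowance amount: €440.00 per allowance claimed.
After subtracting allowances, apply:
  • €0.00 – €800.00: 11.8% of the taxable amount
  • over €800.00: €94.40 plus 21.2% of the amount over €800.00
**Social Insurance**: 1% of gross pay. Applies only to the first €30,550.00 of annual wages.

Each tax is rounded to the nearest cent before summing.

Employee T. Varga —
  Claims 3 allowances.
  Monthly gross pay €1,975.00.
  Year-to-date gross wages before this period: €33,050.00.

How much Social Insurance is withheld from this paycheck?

Social Insurance: YTD €33,050.00 ≥ cap €30,550.00 → €0.00

€0.00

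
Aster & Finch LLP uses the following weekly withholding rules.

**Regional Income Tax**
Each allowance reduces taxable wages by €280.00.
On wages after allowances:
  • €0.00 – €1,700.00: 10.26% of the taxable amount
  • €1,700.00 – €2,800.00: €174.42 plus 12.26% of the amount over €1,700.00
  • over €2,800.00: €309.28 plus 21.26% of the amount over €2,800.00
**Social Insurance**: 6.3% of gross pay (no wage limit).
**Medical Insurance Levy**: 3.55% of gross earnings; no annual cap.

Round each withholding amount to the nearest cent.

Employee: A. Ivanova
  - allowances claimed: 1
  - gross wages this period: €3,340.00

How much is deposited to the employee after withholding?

€2,646.45

Regional Income Tax: taxable = €3,340.00 − 1×€280.00 = €3,060.00
  €309.28 + 21.26% × (€3,060.00 − €2,800.00) = €309.28 + 21.26% × €260.00 = €364.56
Social Insurance: 6.3% × €3,340.00 = €210.42
Medical Insurance Levy: 3.55% × €3,340.00 = €118.57
Total withheld: €364.56 + €210.42 + €118.57 = €693.55
Net pay: €3,340.00 − €693.55 = €2,646.45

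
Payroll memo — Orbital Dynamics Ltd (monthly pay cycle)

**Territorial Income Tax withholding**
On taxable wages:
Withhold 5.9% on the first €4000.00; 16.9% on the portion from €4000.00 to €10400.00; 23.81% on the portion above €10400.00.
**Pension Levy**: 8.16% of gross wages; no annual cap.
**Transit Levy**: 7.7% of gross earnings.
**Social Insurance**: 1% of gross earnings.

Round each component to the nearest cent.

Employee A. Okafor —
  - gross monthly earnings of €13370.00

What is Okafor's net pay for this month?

€9091.06

Territorial Income Tax: taxable = €13370.00
  €1317.60 + 23.81% × (€13370.00 − €10400.00) = €1317.60 + 23.81% × €2970.00 = €2024.76
Pension Levy: 8.16% × €13370.00 = €1090.99
Transit Levy: 7.7% × €13370.00 = €1029.49
Social Insurance: 1% × €13370.00 = €133.70
Total withheld: €2024.76 + €1090.99 + €1029.49 + €133.70 = €4278.94
Net pay: €13370.00 − €4278.94 = €9091.06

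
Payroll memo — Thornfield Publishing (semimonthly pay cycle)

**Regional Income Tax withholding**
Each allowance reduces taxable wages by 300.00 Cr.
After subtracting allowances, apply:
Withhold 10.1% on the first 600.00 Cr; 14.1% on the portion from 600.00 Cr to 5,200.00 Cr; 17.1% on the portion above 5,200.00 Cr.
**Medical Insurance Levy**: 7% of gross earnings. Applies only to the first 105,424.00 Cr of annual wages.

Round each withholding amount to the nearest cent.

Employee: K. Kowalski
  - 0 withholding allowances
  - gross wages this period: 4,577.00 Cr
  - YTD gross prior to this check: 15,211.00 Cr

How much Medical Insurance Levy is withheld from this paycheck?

320.39 Cr

Medical Insurance Levy: 7% × 4,577.00 Cr = 320.39 Cr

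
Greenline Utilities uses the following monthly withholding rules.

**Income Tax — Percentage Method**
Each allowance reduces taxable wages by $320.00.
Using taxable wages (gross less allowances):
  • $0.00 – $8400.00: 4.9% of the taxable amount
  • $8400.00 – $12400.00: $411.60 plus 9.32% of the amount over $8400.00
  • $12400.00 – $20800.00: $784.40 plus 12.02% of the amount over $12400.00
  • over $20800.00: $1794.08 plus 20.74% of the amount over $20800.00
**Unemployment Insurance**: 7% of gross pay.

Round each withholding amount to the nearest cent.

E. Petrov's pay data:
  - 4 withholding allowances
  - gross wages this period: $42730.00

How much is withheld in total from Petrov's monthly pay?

$9067.99

Income Tax: taxable = $42730.00 − 4×$320.00 = $41450.00
  $1794.08 + 20.74% × ($41450.00 − $20800.00) = $1794.08 + 20.74% × $20650.00 = $6076.89
Unemployment Insurance: 7% × $42730.00 = $2991.10
Total: $6076.89 + $2991.10 = $9067.99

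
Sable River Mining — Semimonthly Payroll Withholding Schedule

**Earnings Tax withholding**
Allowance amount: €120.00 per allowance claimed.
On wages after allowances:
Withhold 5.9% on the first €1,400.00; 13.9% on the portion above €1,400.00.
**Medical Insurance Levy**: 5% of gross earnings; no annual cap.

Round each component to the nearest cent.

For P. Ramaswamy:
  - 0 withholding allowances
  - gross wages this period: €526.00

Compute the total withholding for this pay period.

Earnings Tax: taxable = €526.00
  5.9% × €526.00 = €31.03
Medical Insurance Levy: 5% × €526.00 = €26.30
Total: €31.03 + €26.30 = €57.33

€57.33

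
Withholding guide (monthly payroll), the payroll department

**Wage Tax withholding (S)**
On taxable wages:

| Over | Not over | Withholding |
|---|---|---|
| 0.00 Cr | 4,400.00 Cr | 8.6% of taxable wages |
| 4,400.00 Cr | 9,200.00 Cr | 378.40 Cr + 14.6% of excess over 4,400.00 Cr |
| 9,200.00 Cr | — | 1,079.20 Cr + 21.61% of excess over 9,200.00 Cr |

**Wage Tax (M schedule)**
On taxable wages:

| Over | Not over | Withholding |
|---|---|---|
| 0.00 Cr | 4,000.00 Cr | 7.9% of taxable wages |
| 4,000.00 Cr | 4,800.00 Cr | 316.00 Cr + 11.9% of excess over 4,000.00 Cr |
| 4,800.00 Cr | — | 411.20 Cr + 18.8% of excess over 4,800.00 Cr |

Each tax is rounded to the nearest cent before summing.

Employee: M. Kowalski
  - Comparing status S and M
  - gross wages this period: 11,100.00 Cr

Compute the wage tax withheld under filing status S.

Wage Tax (S): taxable = 11,100.00 Cr
  1,079.20 Cr + 21.61% × (11,100.00 Cr − 9,200.00 Cr) = 1,079.20 Cr + 21.61% × 1,900.00 Cr = 1,489.79 Cr

1,489.79 Cr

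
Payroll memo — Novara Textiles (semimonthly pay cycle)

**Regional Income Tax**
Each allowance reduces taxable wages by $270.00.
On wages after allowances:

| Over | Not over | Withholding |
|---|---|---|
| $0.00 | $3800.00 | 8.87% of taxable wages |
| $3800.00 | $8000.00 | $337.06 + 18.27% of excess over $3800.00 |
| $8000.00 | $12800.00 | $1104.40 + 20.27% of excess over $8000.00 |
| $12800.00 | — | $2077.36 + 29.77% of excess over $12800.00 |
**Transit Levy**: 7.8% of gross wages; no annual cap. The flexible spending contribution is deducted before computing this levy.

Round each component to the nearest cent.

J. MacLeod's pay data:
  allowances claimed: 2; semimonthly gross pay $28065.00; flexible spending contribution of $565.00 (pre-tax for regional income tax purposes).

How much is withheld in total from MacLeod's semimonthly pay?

Regional Income Tax: taxable = $28065.00 − $565.00 − 2×$270.00 = $26960.00
  $2077.36 + 29.77% × ($26960.00 − $12800.00) = $2077.36 + 29.77% × $14160.00 = $6292.79
Transit Levy: 7.8% × $27500.00 = $2145.00
Total: $6292.79 + $2145.00 = $8437.79

$8437.79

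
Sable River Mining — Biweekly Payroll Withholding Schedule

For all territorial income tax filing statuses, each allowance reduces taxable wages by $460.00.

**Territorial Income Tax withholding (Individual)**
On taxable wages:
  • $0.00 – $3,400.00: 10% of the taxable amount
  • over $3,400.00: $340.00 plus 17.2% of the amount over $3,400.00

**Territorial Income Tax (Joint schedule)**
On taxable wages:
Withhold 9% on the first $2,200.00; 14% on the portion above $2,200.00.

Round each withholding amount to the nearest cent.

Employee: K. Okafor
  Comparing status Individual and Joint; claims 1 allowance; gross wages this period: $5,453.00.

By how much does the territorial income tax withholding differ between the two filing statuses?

Territorial Income Tax (Individual): taxable = $5,453.00 − 1×$460.00 = $4,993.00
  $340.00 + 17.2% × ($4,993.00 − $3,400.00) = $340.00 + 17.2% × $1,593.00 = $614.00
Territorial Income Tax (Joint): taxable = $5,453.00 − 1×$460.00 = $4,993.00
  $198.00 + 14% × ($4,993.00 − $2,200.00) = $198.00 + 14% × $2,793.00 = $589.02
Difference: |$614.00 − $589.02| = $24.98 (higher under Individual)

$24.98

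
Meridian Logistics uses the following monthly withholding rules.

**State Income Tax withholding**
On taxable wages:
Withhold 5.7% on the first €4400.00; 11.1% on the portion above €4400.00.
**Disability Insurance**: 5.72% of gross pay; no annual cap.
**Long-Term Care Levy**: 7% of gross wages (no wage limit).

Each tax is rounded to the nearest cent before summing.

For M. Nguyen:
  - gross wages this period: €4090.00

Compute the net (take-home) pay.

€3336.62

State Income Tax: taxable = €4090.00
  5.7% × €4090.00 = €233.13
Disability Insurance: 5.72% × €4090.00 = €233.95
Long-Term Care Levy: 7% × €4090.00 = €286.30
Total withheld: €233.13 + €233.95 + €286.30 = €753.38
Net pay: €4090.00 − €753.38 = €3336.62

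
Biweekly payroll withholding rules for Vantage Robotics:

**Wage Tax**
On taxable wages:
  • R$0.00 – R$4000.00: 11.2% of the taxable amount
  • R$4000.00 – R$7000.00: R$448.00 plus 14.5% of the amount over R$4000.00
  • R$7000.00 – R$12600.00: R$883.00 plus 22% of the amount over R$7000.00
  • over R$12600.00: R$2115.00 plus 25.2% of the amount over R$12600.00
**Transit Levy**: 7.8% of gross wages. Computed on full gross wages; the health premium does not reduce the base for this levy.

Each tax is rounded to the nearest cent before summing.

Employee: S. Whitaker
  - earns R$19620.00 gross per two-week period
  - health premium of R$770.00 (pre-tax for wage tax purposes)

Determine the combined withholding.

Wage Tax: taxable = R$19620.00 − R$770.00 = R$18850.00
  R$2115.00 + 25.2% × (R$18850.00 − R$12600.00) = R$2115.00 + 25.2% × R$6250.00 = R$3690.00
Transit Levy: 7.8% × R$19620.00 = R$1530.36
Total: R$3690.00 + R$1530.36 = R$5220.36

R$5220.36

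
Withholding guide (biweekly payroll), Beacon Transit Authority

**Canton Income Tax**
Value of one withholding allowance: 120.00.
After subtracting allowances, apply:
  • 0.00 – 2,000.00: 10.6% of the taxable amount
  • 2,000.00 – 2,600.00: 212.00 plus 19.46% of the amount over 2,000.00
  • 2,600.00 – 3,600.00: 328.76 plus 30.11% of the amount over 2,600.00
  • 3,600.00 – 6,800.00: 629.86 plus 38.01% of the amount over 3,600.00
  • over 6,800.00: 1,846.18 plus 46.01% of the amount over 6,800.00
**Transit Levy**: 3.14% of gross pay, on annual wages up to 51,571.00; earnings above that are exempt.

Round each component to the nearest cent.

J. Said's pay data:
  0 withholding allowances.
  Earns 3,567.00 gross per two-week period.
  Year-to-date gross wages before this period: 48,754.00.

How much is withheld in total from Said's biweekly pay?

708.37

Canton Income Tax: taxable = 3,567.00
  328.76 + 30.11% × (3,567.00 − 2,600.00) = 328.76 + 30.11% × 967.00 = 619.92
Transit Levy: cap 51,571.00 − YTD 48,754.00 = 2,817.00 subject; 3.14% × 2,817.00 = 88.45
Total: 619.92 + 88.45 = 708.37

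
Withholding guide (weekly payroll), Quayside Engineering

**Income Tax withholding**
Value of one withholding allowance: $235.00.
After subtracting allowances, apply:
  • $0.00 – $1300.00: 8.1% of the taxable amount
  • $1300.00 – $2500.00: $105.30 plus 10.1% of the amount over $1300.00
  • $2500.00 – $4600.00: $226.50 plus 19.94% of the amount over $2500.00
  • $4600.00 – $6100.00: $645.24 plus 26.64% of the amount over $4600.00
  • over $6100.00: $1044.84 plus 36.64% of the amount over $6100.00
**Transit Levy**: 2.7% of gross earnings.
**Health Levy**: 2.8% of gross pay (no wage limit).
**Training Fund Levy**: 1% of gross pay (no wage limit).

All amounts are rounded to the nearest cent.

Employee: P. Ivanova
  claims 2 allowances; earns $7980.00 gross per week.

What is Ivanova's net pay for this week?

Income Tax: taxable = $7980.00 − 2×$235.00 = $7510.00
  $1044.84 + 36.64% × ($7510.00 − $6100.00) = $1044.84 + 36.64% × $1410.00 = $1561.46
Transit Levy: 2.7% × $7980.00 = $215.46
Health Levy: 2.8% × $7980.00 = $223.44
Training Fund Levy: 1% × $7980.00 = $79.80
Total withheld: $1561.46 + $215.46 + $223.44 + $79.80 = $2080.16
Net pay: $7980.00 − $2080.16 = $5899.84

$5899.84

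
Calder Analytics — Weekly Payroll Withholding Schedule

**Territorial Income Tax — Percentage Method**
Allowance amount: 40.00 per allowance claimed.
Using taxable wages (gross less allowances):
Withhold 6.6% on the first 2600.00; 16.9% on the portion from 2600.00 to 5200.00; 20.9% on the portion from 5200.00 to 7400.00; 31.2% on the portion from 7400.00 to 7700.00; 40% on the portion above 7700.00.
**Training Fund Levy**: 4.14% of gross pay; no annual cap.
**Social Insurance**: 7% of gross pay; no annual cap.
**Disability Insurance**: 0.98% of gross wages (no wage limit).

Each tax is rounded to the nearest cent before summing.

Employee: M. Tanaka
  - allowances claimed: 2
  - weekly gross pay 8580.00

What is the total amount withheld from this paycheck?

2524.29

Territorial Income Tax: taxable = 8580.00 − 2×40.00 = 8500.00
  1164.40 + 40% × (8500.00 − 7700.00) = 1164.40 + 40% × 800.00 = 1484.40
Training Fund Levy: 4.14% × 8580.00 = 355.21
Social Insurance: 7% × 8580.00 = 600.60
Disability Insurance: 0.98% × 8580.00 = 84.08
Total: 1484.40 + 355.21 + 600.60 + 84.08 = 2524.29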